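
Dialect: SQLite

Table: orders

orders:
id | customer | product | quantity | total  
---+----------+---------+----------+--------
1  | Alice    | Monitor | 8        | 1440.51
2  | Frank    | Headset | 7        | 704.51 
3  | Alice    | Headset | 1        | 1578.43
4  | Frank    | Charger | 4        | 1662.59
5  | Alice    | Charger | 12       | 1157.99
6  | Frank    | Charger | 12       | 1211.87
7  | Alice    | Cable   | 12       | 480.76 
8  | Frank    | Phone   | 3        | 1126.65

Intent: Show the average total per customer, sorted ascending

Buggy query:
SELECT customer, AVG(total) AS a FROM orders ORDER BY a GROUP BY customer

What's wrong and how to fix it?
Bug: ORDER BY appears before GROUP BY; SQL clause order requires GROUP BY first

Fix: Move ORDER BY to the end, after GROUP BY

Corrected query:
SELECT customer, AVG(total) AS a FROM orders GROUP BY customer ORDER BY a

Result:
customer | a        
---------+----------
Alice    | 1164.4225
Frank    | 1176.405 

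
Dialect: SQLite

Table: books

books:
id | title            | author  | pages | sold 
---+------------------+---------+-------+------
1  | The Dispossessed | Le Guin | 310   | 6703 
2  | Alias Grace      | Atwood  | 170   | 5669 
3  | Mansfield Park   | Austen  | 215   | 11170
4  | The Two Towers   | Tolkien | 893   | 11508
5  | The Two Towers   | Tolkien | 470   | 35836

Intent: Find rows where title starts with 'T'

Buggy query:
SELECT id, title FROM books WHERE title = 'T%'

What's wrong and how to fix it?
Bug: '=' compares the literal string including the % character; pattern matching needs LIKE

Fix: Replace '=' with LIKE so 'T%' is treated as a pattern

Corrected query:
SELECT id, title FROM books WHERE title LIKE 'T%'

Result:
id | title           
---+-----------------
1  | The Dispossessed
4  | The Two Towers  
5  | The Two Towers  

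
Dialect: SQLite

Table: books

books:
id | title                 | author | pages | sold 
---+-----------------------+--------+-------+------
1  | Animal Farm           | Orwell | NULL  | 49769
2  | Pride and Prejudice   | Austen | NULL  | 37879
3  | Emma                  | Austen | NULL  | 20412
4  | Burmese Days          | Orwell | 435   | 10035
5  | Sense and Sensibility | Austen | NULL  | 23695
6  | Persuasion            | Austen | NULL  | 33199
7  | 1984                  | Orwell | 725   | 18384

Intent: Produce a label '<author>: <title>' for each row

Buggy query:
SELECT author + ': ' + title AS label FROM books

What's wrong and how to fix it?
Bug: SQLite uses || for string concatenation; + coerces text to numbers (yielding 0)

Fix: Replace + with || to concatenate text

Corrected query:
SELECT author || ': ' || title AS label FROM books

Result:
label                        
-----------------------------
Orwell: Animal Farm          
Austen: Pride and Prejudice  
Austen: Emma                 
Orwell: Burmese Days         
Austen: Sense and Sensibility
Austen: Persuasion           
Orwell: 1984                 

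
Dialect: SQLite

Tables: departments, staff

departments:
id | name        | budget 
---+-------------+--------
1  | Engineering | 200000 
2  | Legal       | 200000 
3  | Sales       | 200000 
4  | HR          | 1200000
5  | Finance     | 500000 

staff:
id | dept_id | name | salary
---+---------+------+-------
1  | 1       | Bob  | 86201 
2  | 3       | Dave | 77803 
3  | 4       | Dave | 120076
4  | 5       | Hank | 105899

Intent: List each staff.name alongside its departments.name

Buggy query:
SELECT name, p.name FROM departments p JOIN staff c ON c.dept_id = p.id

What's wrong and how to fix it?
Bug: 'name' exists in both joined tables, so the database can't tell which one is meant

Fix: Qualify the column with its table alias (c.name)

Corrected query:
SELECT c.name, p.name FROM departments p JOIN staff c ON c.dept_id = p.id

Result:
name | name       
-----+------------
Bob  | Engineering
Dave | Sales      
Dave | HR         
Hank | Finance    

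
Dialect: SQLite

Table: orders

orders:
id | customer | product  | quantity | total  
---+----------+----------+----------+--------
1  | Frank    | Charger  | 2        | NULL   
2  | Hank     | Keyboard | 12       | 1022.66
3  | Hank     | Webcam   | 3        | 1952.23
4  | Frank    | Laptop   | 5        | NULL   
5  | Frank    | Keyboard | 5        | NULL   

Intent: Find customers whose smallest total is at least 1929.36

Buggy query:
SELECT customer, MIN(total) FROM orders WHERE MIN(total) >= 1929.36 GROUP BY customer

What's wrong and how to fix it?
Bug: MIN() in WHERE is a misuse of aggregate

Fix: Use HAVING for the per-group MIN condition

Corrected query:
SELECT customer, MIN(total) FROM orders GROUP BY customer HAVING MIN(total) >= 1929.36

Result:
(no rows)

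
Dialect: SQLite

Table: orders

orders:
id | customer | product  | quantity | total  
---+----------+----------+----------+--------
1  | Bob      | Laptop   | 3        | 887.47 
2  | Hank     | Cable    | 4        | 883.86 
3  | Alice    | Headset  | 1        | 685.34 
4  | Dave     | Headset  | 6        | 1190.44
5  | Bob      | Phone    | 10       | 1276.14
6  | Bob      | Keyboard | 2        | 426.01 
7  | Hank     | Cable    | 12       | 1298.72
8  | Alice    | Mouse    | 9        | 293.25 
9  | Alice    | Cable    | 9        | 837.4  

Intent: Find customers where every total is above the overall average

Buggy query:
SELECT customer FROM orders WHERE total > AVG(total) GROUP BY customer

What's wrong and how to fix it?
Bug: WHERE evaluates per row before aggregation, so AVG() is unavailable

Fix: Use a subquery for AVG and a HAVING MIN(...) filter so the condition holds for every row in the group

Corrected query:
SELECT customer FROM orders GROUP BY customer HAVING MIN(total) > (SELECT AVG(total) FROM orders)

Result:
customer
--------
Dave    
Hank    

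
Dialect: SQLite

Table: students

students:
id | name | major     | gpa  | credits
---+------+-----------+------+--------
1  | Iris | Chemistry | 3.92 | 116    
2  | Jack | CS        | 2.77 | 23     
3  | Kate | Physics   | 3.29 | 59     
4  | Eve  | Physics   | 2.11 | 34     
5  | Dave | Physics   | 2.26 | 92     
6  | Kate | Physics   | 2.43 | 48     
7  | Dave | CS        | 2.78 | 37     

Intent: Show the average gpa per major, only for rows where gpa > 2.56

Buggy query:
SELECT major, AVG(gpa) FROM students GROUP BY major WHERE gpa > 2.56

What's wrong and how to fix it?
Bug: WHERE cannot follow GROUP BY

Fix: Place WHERE between FROM and GROUP BY

Corrected query:
SELECT major, AVG(gpa) FROM students WHERE gpa > 2.56 GROUP BY major

Result:
major     | AVG(gpa)
----------+---------
CS        | 2.775   
Chemistry | 3.92    
Physics   | 3.29    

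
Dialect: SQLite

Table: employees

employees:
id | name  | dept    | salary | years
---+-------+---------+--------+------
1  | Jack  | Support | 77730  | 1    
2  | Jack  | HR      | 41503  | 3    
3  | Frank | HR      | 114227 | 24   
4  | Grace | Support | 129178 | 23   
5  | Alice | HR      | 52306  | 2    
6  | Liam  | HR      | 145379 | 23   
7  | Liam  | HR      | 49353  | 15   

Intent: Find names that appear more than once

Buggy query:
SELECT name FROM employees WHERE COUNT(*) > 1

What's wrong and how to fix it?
Bug: COUNT(*) is an aggregate and cannot be used in WHERE

Fix: Group first, then use HAVING for the count condition

Corrected query:
SELECT name FROM employees GROUP BY name HAVING COUNT(*) > 1

Result:
name
----
Jack
Liam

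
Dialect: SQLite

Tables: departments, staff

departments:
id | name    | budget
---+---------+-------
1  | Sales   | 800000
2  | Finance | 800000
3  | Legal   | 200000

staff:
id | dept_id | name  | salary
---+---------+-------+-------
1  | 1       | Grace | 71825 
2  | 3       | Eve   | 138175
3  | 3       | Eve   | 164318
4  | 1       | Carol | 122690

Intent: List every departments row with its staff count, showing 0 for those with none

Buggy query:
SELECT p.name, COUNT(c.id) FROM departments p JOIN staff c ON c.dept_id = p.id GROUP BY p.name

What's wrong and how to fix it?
Bug: An inner join excludes parents with zero children

Fix: Switch to LEFT JOIN to retain unmatched parent rows

Corrected query:
SELECT p.name, COUNT(c.id) FROM departments p LEFT JOIN staff c ON c.dept_id = p.id GROUP BY p.name

Result:
name    | COUNT(c.id)
--------+------------
Finance | 0          
Legal   | 2          
Sales   | 2          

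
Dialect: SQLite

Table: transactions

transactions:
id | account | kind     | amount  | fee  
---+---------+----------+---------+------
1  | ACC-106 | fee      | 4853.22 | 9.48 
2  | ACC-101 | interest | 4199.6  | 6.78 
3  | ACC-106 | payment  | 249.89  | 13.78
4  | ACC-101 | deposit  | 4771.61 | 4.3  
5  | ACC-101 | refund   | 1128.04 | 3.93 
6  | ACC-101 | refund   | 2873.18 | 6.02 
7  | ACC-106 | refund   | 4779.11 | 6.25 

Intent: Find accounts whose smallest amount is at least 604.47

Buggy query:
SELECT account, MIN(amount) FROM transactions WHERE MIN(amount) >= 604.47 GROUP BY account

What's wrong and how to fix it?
Bug: Aggregates like MIN are computed per group after WHERE runs

Fix: Use HAVING for the per-group MIN condition

Corrected query:
SELECT account, MIN(amount) FROM transactions GROUP BY account HAVING MIN(amount) >= 604.47

Result:
account | MIN(amount)
--------+------------
ACC-101 | 1128.04    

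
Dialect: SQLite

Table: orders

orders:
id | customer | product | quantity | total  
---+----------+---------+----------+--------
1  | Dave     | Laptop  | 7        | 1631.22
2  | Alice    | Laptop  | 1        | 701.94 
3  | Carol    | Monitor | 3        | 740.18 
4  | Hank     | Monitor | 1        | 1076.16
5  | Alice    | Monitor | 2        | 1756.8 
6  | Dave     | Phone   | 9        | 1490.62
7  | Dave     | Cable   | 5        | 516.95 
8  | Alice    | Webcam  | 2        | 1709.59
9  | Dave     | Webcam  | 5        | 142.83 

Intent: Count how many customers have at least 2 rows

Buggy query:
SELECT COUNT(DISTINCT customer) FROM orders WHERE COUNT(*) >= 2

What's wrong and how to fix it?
Bug: COUNT(*) cannot appear in WHERE; the per-group count doesn't exist yet

Fix: Group first with HAVING COUNT(*) >= 2, then COUNT the resulting groups

Corrected query:
SELECT COUNT(*) FROM (SELECT customer FROM orders GROUP BY customer HAVING COUNT(*) >= 2)

Result:
COUNT(*)
--------
2       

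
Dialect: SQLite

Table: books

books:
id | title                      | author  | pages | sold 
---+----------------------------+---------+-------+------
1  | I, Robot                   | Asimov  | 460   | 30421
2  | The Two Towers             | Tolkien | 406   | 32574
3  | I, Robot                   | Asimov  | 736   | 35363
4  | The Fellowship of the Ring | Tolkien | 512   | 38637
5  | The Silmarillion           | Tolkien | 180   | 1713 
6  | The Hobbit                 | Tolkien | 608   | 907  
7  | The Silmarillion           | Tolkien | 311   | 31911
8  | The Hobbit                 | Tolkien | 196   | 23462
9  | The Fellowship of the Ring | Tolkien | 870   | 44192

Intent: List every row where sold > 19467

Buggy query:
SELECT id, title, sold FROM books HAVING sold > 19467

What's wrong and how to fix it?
Bug: HAVING filters the output of aggregation, but this query has no GROUP BY and no aggregate functions, so SQLite rejects it (HAVING clause on a non-aggregate query); the condition here is per row

Fix: Replace HAVING with WHERE since the condition applies to individual rows

Corrected query:
SELECT id, title, sold FROM books WHERE sold > 19467

Result:
id | title                      | sold 
---+----------------------------+------
1  | I, Robot                   | 30421
2  | The Two Towers             | 32574
3  | I, Robot                   | 35363
4  | The Fellowship of the Ring | 38637
7  | The Silmarillion           | 31911
8  | The Hobbit                 | 23462
9  | The Fellowship of the Ring | 44192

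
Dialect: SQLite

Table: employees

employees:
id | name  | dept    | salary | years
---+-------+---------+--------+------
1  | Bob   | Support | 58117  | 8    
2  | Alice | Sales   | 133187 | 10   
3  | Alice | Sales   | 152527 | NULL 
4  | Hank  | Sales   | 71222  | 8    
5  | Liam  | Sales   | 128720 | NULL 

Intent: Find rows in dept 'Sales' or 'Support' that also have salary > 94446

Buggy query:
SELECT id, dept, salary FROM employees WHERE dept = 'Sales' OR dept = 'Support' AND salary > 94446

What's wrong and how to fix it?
Bug: AND binds tighter than OR, so this parses as dept = 'Sales' OR (dept = 'Support' AND salary > 94446)

Fix: Add parentheses around the OR so the AND applies to both alternatives

Corrected query:
SELECT id, dept, salary FROM employees WHERE (dept = 'Sales' OR dept = 'Support') AND salary > 94446

Result:
id | dept  | salary
---+-------+-------
2  | Sales | 133187
3  | Sales | 152527
5  | Sales | 128720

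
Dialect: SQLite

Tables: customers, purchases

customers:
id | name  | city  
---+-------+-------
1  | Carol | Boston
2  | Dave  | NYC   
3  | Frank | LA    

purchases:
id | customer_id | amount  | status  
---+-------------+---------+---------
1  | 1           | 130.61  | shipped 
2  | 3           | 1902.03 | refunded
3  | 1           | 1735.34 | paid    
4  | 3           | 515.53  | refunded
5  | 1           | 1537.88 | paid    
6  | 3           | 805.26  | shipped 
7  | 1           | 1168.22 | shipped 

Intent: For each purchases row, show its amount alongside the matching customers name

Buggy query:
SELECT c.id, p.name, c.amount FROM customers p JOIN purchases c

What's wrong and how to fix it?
Bug: Missing join condition: each purchases row is matched to all customers rows instead of just its own

Fix: Add ON c.customer_id = p.id to the JOIN

Corrected query:
SELECT c.id, p.name, c.amount FROM customers p JOIN purchases c ON c.customer_id = p.id

Result:
id | name  | amount 
---+-------+--------
1  | Carol | 130.61 
2  | Frank | 1902.03
3  | Carol | 1735.34
4  | Frank | 515.53 
5  | Carol | 1537.88
6  | Frank | 805.26 
7  | Carol | 1168.22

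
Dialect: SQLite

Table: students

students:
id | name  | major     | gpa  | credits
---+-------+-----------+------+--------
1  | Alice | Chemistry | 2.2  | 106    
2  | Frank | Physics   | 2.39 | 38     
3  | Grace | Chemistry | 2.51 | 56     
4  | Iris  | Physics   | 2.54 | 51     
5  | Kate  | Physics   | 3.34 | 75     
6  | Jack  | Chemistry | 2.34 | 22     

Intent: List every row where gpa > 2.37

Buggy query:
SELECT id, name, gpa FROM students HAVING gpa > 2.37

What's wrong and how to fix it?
Bug: HAVING filters the output of aggregation, but this query has no GROUP BY and no aggregate functions, so SQLite rejects it (HAVING clause on a non-aggregate query); the condition here is per row

Fix: Use WHERE for row-level filtering

Corrected query:
SELECT id, name, gpa FROM students WHERE gpa > 2.37

Result:
id | name  | gpa 
---+-------+-----
2  | Frank | 2.39
3  | Grace | 2.51
4  | Iris  | 2.54
5  | Kate  | 3.34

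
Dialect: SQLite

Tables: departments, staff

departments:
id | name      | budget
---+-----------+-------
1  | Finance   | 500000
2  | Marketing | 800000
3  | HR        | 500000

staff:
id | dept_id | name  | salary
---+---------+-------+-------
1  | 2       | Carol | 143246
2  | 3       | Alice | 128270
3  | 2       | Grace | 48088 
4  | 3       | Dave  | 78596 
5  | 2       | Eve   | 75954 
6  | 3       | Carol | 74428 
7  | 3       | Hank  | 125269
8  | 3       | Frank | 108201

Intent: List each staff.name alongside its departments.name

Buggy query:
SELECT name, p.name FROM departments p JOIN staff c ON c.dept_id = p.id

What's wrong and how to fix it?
Bug: Both tables have a 'name' column; the unqualified reference is ambiguous

Fix: Prefix ambiguous columns with the table alias

Corrected query:
SELECT c.name, p.name FROM departments p JOIN staff c ON c.dept_id = p.id

Result:
name  | name     
------+----------
Carol | Marketing
Alice | HR       
Grace | Marketing
Dave  | HR       
Eve   | Marketing
Carol | HR       
Hank  | HR       
Frank | HR       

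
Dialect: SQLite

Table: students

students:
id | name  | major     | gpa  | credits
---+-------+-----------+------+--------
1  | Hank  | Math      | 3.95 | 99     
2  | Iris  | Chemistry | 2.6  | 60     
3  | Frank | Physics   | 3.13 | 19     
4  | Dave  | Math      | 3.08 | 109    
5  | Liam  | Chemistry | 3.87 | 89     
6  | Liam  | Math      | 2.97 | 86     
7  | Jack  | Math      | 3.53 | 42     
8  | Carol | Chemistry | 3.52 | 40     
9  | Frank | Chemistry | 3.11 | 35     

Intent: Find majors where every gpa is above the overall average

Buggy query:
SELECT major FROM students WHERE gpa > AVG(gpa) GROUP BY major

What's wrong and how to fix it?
Bug: WHERE evaluates per row before aggregation, so AVG() is unavailable

Fix: Compute the overall average in a scalar subquery and compare each group's MIN against it in HAVING

Corrected query:
SELECT major FROM students GROUP BY major HAVING MIN(gpa) > (SELECT AVG(gpa) FROM students)

Result:
(no rows)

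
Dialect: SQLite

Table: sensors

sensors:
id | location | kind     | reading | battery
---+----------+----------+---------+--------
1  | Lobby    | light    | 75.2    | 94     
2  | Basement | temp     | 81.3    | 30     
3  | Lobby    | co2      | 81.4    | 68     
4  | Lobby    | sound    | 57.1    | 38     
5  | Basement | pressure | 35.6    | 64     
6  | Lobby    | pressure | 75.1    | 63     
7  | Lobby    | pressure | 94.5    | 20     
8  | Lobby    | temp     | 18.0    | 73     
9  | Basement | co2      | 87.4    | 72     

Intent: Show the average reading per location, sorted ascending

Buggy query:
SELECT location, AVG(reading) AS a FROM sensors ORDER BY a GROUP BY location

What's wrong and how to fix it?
Bug: GROUP BY must precede ORDER BY

Fix: Move ORDER BY to the end, after GROUP BY

Corrected query:
SELECT location, AVG(reading) AS a FROM sensors GROUP BY location ORDER BY a

Result:
location | a        
---------+----------
Lobby    | 66.883333
Basement | 68.1     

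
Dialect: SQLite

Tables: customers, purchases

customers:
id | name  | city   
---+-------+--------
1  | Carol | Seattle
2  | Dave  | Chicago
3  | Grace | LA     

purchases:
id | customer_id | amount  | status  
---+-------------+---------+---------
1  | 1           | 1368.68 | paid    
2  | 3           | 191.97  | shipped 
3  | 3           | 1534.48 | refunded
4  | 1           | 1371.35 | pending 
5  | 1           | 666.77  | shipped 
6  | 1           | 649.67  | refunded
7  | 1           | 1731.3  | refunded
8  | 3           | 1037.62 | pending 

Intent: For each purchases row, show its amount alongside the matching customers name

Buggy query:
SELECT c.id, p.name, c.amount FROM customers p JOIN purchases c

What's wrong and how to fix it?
Bug: JOIN with no ON clause produces a cartesian product; every purchases row pairs with every customers row

Fix: Add ON c.customer_id = p.id to the JOIN

Corrected query:
SELECT c.id, p.name, c.amount FROM customers p JOIN purchases c ON c.customer_id = p.id

Result:
id | name  | amount 
---+-------+--------
1  | Carol | 1368.68
2  | Grace | 191.97 
3  | Grace | 1534.48
4  | Carol | 1371.35
5  | Carol | 666.77 
6  | Carol | 649.67 
7  | Carol | 1731.3 
8  | Grace | 1037.62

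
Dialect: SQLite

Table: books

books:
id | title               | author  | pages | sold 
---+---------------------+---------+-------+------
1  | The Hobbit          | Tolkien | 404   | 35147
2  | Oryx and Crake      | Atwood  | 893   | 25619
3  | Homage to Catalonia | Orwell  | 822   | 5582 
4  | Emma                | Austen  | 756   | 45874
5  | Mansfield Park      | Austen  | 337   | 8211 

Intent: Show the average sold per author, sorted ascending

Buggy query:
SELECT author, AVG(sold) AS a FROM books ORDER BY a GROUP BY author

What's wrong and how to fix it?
Bug: ORDER BY appears before GROUP BY; SQL clause order requires GROUP BY first

Fix: Move ORDER BY to the end, after GROUP BY

Corrected query:
SELECT author, AVG(sold) AS a FROM books GROUP BY author ORDER BY a

Result:
author  | a      
--------+--------
Orwell  | 5582   
Atwood  | 25619  
Austen  | 27042.5
Tolkien | 35147  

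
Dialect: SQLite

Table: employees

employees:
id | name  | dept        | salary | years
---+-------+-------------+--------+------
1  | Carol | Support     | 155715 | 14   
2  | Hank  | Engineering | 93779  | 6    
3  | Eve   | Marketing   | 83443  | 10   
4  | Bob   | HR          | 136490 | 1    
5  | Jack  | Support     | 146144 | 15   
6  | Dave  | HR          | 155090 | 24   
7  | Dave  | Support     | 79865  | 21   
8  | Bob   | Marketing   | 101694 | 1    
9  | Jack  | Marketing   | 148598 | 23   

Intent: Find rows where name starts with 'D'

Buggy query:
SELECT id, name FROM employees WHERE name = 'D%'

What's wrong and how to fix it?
Bug: Wildcards only work with LIKE; '=' treats '%' as a literal character

Fix: Replace '=' with LIKE so 'D%' is treated as a pattern

Corrected query:
SELECT id, name FROM employees WHERE name LIKE 'D%'

Result:
id | name
---+-----
6  | Dave
7  | Dave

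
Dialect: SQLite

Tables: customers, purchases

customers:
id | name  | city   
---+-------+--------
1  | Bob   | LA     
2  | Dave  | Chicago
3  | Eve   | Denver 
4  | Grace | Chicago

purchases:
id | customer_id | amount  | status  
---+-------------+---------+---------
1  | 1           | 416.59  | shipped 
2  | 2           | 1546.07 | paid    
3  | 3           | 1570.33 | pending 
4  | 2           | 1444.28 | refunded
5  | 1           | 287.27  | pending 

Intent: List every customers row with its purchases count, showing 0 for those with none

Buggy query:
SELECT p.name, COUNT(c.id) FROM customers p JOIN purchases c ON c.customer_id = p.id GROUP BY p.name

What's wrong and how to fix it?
Bug: INNER JOIN drops customers rows that have no matching purchases rows

Fix: Switch to LEFT JOIN to retain unmatched parent rows

Corrected query:
SELECT p.name, COUNT(c.id) FROM customers p LEFT JOIN purchases c ON c.customer_id = p.id GROUP BY p.name

Result:
name  | COUNT(c.id)
------+------------
Bob   | 2          
Dave  | 2          
Eve   | 1          
Grace | 0          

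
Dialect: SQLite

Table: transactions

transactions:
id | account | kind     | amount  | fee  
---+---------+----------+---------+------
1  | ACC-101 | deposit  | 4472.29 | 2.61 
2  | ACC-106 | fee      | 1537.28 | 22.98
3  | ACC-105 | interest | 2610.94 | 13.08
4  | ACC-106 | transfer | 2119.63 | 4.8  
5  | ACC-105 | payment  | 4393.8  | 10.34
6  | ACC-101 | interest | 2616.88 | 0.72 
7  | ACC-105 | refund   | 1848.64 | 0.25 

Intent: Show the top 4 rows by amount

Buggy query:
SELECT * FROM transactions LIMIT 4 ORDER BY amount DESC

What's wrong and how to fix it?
Bug: ORDER BY cannot follow LIMIT; LIMIT is the final clause

Fix: Sort with ORDER BY, then apply LIMIT

Corrected query:
SELECT * FROM transactions ORDER BY amount DESC LIMIT 4

Result:
id | account | kind     | amount  | fee  
---+---------+----------+---------+------
1  | ACC-101 | deposit  | 4472.29 | 2.61 
5  | ACC-105 | payment  | 4393.8  | 10.34
6  | ACC-101 | interest | 2616.88 | 0.72 
3  | ACC-105 | interest | 2610.94 | 13.08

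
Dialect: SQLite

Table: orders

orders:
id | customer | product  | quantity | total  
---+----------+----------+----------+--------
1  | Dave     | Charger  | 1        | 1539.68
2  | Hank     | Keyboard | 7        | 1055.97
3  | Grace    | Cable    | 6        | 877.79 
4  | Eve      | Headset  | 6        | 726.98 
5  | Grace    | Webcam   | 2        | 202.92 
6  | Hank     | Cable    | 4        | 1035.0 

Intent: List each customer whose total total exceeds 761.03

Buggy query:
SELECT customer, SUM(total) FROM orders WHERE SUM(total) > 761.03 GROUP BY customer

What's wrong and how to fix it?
Bug: SUM(total) is an aggregate, but WHERE filters rows before aggregation

Fix: Move the aggregate condition to a HAVING clause

Corrected query:
SELECT customer, SUM(total) FROM orders GROUP BY customer HAVING SUM(total) > 761.03

Result:
customer | SUM(total)
---------+-----------
Dave     | 1539.68   
Grace    | 1080.71   
Hank     | 2090.97   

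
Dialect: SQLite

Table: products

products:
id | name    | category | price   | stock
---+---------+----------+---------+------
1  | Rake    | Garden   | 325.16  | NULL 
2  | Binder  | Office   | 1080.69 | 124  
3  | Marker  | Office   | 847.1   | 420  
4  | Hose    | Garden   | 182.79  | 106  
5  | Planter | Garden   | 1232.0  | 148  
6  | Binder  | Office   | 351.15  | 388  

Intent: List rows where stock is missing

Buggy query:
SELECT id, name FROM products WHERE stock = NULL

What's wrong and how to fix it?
Bug: '= NULL' is always unknown in SQL three-valued logic, so no rows match

Fix: Use IS NULL to test for NULL

Corrected query:
SELECT id, name FROM products WHERE stock IS NULL

Result:
id | name
---+-----
1  | Rake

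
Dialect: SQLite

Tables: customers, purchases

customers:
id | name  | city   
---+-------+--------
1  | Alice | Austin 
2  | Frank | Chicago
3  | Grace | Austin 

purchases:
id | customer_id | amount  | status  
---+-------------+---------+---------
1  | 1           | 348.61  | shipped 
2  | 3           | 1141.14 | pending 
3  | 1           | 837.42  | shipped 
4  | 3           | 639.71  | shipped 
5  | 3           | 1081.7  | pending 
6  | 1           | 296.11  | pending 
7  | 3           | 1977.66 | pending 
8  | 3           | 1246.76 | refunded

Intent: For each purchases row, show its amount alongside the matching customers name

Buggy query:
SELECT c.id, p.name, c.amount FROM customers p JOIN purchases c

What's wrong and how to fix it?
Bug: JOIN with no ON clause produces a cartesian product; every purchases row pairs with every customers row

Fix: Add ON c.customer_id = p.id to the JOIN

Corrected query:
SELECT c.id, p.name, c.amount FROM customers p JOIN purchases c ON c.customer_id = p.id

Result:
id | name  | amount 
---+-------+--------
1  | Alice | 348.61 
2  | Grace | 1141.14
3  | Alice | 837.42 
4  | Grace | 639.71 
5  | Grace | 1081.7 
6  | Alice | 296.11 
7  | Grace | 1977.66
8  | Grace | 1246.76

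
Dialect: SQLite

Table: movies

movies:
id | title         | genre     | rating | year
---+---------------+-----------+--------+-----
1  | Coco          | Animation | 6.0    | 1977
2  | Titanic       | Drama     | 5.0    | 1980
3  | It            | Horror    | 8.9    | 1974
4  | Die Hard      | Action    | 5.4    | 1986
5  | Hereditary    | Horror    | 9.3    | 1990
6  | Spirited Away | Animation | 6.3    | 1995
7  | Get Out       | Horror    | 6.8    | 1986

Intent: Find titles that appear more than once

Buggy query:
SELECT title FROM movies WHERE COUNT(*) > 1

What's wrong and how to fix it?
Bug: WHERE can't reference COUNT(*); aggregates are computed after WHERE

Fix: Group first, then use HAVING for the count condition

Corrected query:
SELECT title FROM movies GROUP BY title HAVING COUNT(*) > 1

Result:
(no rows)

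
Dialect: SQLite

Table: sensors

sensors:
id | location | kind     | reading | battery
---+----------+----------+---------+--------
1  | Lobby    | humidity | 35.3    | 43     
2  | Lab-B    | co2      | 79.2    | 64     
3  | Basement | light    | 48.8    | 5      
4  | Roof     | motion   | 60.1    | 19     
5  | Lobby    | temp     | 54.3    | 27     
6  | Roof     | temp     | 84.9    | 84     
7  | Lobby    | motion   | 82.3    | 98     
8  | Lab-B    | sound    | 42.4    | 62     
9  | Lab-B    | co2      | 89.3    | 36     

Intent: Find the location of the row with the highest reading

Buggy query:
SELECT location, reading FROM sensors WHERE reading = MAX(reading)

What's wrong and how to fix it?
Bug: MAX(reading) is an aggregate and cannot be used directly in WHERE

Fix: Wrap MAX in a scalar subquery so WHERE compares against a single value

Corrected query:
SELECT location, reading FROM sensors WHERE reading = (SELECT MAX(reading) FROM sensors)

Result:
location | reading
---------+--------
Lab-B    | 89.3   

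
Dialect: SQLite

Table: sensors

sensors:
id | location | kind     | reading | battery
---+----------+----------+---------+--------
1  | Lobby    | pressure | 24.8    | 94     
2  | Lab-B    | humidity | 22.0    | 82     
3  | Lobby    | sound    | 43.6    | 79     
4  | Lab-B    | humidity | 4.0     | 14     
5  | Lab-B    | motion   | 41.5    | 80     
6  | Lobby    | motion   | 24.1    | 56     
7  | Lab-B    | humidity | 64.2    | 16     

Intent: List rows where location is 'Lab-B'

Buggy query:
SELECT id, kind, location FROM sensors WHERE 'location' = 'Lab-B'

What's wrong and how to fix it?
Bug: Single quotes denote string literals in SQL; the column name is being compared as a constant string

Fix: Reference the column as location without single quotes

Corrected query:
SELECT id, kind, location FROM sensors WHERE location = 'Lab-B'

Result:
id | kind     | location
---+----------+---------
2  | humidity | Lab-B   
4  | humidity | Lab-B   
5  | motion   | Lab-B   
7  | humidity | Lab-B   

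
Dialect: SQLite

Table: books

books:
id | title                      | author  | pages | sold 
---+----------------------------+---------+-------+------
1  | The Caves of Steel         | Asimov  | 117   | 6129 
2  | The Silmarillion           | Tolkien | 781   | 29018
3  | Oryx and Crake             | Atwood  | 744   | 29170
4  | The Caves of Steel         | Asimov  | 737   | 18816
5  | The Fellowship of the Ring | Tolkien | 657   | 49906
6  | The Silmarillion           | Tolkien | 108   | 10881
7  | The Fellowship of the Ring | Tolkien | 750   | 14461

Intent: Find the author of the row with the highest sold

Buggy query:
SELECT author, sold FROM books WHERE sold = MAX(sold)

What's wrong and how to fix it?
Bug: MAX(sold) is an aggregate and cannot be used directly in WHERE

Fix: Use a subquery: WHERE sold = (SELECT MAX(sold) FROM books)

Corrected query:
SELECT author, sold FROM books WHERE sold = (SELECT MAX(sold) FROM books)

Result:
author  | sold 
--------+------
Tolkien | 49906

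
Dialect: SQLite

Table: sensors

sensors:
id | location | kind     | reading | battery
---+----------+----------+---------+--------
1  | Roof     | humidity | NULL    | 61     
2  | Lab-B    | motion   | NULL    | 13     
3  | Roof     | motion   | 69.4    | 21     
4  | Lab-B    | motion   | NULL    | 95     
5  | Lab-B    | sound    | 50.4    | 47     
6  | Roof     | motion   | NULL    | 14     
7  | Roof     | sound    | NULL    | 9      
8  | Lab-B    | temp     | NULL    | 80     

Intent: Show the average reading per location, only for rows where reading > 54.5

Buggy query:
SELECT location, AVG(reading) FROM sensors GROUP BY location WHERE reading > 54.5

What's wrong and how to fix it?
Bug: Row-level WHERE must come before GROUP BY in the clause order

Fix: Place WHERE between FROM and GROUP BY

Corrected query:
SELECT location, AVG(reading) FROM sensors WHERE reading > 54.5 GROUP BY location

Result:
location | AVG(reading)
---------+-------------
Roof     | 69.4        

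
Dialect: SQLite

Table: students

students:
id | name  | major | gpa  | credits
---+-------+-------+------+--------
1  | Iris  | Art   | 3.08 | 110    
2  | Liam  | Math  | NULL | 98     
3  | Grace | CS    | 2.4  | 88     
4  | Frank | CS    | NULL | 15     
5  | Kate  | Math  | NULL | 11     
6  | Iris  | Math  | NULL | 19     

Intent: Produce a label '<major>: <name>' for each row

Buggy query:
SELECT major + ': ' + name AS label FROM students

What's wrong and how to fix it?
Bug: '+' is numeric addition; on text columns SQLite converts them to 0 instead of concatenating

Fix: Replace + with || to concatenate text

Corrected query:
SELECT major || ': ' || name AS label FROM students

Result:
label     
----------
Art: Iris 
Math: Liam
CS: Grace 
CS: Frank 
Math: Kate
Math: Iris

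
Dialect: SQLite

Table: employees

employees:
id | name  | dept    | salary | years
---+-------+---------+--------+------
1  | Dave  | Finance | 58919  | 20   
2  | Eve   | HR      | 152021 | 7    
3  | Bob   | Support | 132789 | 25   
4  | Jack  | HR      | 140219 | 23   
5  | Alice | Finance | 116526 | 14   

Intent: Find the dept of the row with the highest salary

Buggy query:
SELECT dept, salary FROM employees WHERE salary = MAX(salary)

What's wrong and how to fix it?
Bug: WHERE is evaluated per row; an aggregate over the whole table isn't defined there

Fix: Wrap MAX in a scalar subquery so WHERE compares against a single value

Corrected query:
SELECT dept, salary FROM employees WHERE salary = (SELECT MAX(salary) FROM employees)

Result:
dept | salary
-----+-------
HR   | 152021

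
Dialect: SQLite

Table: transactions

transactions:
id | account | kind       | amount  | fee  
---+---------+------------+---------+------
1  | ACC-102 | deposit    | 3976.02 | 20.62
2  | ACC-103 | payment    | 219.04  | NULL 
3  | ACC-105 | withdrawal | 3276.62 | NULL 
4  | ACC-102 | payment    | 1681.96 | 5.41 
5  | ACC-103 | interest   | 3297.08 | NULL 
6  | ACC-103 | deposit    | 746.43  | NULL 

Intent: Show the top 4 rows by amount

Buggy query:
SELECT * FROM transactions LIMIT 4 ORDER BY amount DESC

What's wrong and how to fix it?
Bug: LIMIT must come after ORDER BY

Fix: Sort with ORDER BY, then apply LIMIT

Corrected query:
SELECT * FROM transactions ORDER BY amount DESC LIMIT 4

Result:
id | account | kind       | amount  | fee  
---+---------+------------+---------+------
1  | ACC-102 | deposit    | 3976.02 | 20.62
5  | ACC-103 | interest   | 3297.08 | NULL 
3  | ACC-105 | withdrawal | 3276.62 | NULL 
4  | ACC-102 | payment    | 1681.96 | 5.41 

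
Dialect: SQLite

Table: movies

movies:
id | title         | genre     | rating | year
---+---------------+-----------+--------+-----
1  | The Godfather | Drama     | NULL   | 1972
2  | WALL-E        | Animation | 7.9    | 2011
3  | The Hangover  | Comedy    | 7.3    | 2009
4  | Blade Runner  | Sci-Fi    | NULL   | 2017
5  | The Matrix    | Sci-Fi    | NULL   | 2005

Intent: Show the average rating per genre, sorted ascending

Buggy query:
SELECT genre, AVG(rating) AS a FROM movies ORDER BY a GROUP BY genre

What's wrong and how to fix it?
Bug: GROUP BY must precede ORDER BY

Fix: Reorder: SELECT … FROM … GROUP BY … ORDER BY …

Corrected query:
SELECT genre, AVG(rating) AS a FROM movies GROUP BY genre ORDER BY a

Result:
genre     | a   
----------+-----
Drama     | NULL
Sci-Fi    | NULL
Comedy    | 7.3 
Animation | 7.9 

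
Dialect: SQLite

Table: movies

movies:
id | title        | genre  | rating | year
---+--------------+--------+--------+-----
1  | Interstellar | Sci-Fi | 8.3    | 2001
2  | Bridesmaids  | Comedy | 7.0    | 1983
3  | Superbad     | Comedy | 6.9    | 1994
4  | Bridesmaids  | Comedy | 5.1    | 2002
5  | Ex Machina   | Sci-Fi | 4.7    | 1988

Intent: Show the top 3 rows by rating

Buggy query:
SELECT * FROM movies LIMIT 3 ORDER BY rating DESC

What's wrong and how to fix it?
Bug: ORDER BY cannot follow LIMIT; LIMIT is the final clause

Fix: Sort with ORDER BY, then apply LIMIT

Corrected query:
SELECT * FROM movies ORDER BY rating DESC LIMIT 3

Result:
id | title        | genre  | rating | year
---+--------------+--------+--------+-----
1  | Interstellar | Sci-Fi | 8.3    | 2001
2  | Bridesmaids  | Comedy | 7      | 1983
3  | Superbad     | Comedy | 6.9    | 1994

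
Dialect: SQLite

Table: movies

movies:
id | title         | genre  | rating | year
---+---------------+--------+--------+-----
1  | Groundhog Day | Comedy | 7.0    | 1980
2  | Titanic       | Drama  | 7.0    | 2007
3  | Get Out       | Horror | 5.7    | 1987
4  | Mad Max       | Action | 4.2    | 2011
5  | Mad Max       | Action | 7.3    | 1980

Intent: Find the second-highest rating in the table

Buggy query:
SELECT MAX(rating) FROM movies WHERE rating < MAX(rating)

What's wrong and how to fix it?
Bug: The inner MAX is an aggregate inside WHERE, which is not allowed

Fix: Compute the overall MAX in a subquery, then take MAX of rows below it

Corrected query:
SELECT MAX(rating) FROM movies WHERE rating < (SELECT MAX(rating) FROM movies)

Result:
MAX(rating)
-----------
7          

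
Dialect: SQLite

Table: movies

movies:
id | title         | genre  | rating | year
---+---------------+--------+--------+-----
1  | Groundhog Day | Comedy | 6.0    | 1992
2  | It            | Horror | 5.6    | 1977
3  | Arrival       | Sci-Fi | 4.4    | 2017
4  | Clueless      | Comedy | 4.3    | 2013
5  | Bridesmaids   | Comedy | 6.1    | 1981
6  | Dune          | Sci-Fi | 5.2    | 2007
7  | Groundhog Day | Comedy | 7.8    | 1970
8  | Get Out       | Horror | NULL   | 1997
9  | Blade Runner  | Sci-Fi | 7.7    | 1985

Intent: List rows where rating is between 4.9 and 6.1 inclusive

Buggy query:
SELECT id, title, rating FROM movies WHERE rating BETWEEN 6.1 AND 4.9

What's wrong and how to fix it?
Bug: The bounds are reversed; BETWEEN a AND b requires a <= b to match anything

Fix: Write BETWEEN 4.9 AND 6.1

Corrected query:
SELECT id, title, rating FROM movies WHERE rating BETWEEN 4.9 AND 6.1

Result:
id | title         | rating
---+---------------+-------
1  | Groundhog Day | 6     
2  | It            | 5.6   
5  | Bridesmaids   | 6.1   
6  | Dune          | 5.2   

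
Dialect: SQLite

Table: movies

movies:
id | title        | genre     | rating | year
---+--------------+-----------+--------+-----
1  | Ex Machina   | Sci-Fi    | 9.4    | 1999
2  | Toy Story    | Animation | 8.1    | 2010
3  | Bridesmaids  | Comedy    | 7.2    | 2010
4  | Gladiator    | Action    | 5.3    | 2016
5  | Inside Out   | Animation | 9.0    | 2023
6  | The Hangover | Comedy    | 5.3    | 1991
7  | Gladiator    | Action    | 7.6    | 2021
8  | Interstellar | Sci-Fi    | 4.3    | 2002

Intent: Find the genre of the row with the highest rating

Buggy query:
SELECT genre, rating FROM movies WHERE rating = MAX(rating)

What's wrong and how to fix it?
Bug: MAX(rating) is an aggregate and cannot be used directly in WHERE

Fix: Wrap MAX in a scalar subquery so WHERE compares against a single value

Corrected query:
SELECT genre, rating FROM movies WHERE rating = (SELECT MAX(rating) FROM movies)

Result:
genre  | rating
-------+-------
Sci-Fi | 9.4   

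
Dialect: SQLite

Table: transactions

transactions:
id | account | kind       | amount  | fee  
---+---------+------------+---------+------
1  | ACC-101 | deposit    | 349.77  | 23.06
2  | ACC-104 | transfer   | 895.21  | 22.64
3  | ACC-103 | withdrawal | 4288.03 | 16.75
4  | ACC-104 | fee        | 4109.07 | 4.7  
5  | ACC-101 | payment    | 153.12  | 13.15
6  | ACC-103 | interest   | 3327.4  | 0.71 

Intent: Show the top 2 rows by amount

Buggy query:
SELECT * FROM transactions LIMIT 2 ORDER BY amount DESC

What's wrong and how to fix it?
Bug: LIMIT must come after ORDER BY

Fix: Sort with ORDER BY, then apply LIMIT

Corrected query:
SELECT * FROM transactions ORDER BY amount DESC LIMIT 2

Result:
id | account | kind       | amount  | fee  
---+---------+------------+---------+------
3  | ACC-103 | withdrawal | 4288.03 | 16.75
4  | ACC-104 | fee        | 4109.07 | 4.7  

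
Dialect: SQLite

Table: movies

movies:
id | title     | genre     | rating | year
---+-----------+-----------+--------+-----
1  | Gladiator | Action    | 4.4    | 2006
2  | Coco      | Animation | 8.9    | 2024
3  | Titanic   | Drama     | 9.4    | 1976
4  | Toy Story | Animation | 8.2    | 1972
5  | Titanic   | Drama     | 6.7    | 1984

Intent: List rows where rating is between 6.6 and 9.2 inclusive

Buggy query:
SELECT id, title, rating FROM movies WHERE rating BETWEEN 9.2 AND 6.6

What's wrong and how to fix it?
Bug: The bounds are reversed; BETWEEN a AND b requires a <= b to match anything

Fix: Write BETWEEN 6.6 AND 9.2

Corrected query:
SELECT id, title, rating FROM movies WHERE rating BETWEEN 6.6 AND 9.2

Result:
id | title     | rating
---+-----------+-------
2  | Coco      | 8.9   
4  | Toy Story | 8.2   
5  | Titanic   | 6.7   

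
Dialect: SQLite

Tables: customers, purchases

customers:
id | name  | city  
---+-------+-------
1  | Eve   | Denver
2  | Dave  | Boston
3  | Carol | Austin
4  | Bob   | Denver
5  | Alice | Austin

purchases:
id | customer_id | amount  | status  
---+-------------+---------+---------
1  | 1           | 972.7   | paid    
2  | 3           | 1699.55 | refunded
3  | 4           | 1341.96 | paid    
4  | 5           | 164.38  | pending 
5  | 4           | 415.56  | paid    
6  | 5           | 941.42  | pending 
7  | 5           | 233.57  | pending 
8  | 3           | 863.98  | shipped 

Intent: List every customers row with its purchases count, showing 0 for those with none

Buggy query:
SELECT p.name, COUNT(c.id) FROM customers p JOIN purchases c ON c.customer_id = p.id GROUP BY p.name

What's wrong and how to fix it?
Bug: INNER JOIN drops customers rows that have no matching purchases rows

Fix: Use LEFT JOIN so parents without children still appear (COUNT(c.id) gives 0)

Corrected query:
SELECT p.name, COUNT(c.id) FROM customers p LEFT JOIN purchases c ON c.customer_id = p.id GROUP BY p.name

Result:
name  | COUNT(c.id)
------+------------
Alice | 3          
Bob   | 2          
Carol | 2          
Dave  | 0          
Eve   | 1          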